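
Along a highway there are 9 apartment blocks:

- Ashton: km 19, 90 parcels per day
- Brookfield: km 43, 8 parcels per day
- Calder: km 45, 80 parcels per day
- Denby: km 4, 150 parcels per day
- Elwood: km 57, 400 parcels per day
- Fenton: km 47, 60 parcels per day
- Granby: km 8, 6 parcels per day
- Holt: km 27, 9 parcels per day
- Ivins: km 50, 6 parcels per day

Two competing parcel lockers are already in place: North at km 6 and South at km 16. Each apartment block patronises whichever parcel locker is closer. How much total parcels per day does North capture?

156

The indifferent point is the midpoint (6+16)/2 = 11; apartment blocks left of it (closer to North at 6) go to North, those right go to South.
  Denby at 4 (w=150) → North
  Granby at 8 (w=6) → North
  Ashton at 19 (w=90) → South
  Holt at 27 (w=9) → South
  Brookfield at 43 (w=8) → South
  Calder at 45 (w=80) → South
  Fenton at 47 (w=60) → South
  Ivins at 50 (w=6) → South
  Elwood at 57 (w=400) → South
North captures 156; South captures 653.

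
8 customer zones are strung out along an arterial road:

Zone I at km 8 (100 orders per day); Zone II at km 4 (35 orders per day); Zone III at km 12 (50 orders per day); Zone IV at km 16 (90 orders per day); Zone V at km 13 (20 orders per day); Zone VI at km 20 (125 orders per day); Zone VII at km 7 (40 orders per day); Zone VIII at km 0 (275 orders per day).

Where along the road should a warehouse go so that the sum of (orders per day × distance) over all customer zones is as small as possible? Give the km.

For a sum of weighted absolute distances on a line, the optimum is the weighted median (not the mean). Total weight W = 735; half-weight = 367.5.
Sort by position and accumulate weight:
  km 0 (Zone VIII, w=275) → cum 275
  km 4 (Zone II, w=35) → cum 310
  km 7 (Zone VII, w=40) → cum 350
  km 8 (Zone I, w=100) → cum 450  ≥ 367.5 → median here
  km 12 (Zone III, w=50) → cum 500
  km 13 (Zone V, w=20) → cum 520
  km 16 (Zone IV, w=90) → cum 610
  km 20 (Zone VI, w=125) → cum 735
Optimal location: km 8.

x = 8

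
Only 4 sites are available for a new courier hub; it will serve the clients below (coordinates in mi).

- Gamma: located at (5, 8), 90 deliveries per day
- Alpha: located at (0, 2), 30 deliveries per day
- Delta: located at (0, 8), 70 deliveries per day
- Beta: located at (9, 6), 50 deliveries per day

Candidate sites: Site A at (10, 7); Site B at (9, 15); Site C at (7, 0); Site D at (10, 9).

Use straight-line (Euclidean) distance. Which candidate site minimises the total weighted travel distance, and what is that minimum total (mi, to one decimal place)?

Site A, total 1568.5 mi

Total weighted distance at each candidate:
  Site A (10, 7): total = 1568.5
  Site B (9, 15): total = 2448.1
  Site C (7, 0): total = 2020.9
  Site D (10, 9): total = 1686.7
Minimum is at Site A with total 1568.5 mi.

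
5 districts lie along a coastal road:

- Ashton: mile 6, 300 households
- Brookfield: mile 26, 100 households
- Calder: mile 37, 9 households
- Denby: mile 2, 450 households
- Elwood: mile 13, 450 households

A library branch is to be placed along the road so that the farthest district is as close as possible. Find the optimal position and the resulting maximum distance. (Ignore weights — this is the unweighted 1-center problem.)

location 19.5, max distance 17.5

The 1-center on a line is the midpoint of the two extreme points: leftmost at 2, rightmost at 37.
Optimal location = (2 + 37)/2 = 19.5; maximum distance = (37 − 2)/2 = 17.5.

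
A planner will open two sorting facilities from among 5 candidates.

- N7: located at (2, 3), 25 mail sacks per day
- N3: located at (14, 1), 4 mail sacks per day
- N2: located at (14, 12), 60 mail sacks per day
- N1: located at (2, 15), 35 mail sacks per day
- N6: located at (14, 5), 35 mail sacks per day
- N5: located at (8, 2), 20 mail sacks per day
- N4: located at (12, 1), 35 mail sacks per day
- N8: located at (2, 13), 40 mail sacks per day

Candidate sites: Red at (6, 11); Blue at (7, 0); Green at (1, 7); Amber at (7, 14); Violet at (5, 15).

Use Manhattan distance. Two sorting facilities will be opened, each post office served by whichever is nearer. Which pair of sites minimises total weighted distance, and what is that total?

{Blue, Amber}, total 1912

Evaluate every pair (each demand assigned to the nearer of the two):
  {Blue, Amber}: total = 1912
  {Blue, Violet}: total = 1947
  {Red, Blue}: total = 1982
  {Red, Violet}: total = 2487
  {Blue, Green}: total = 2522
  {Red, Green}: total = 2527
  {Green, Amber}: total = 2551
  {Green, Violet}: total = 2586
  {Red, Amber}: total = 2632
  {Amber, Violet}: total = 2750
Best pair: {Blue, Amber} with total 1912.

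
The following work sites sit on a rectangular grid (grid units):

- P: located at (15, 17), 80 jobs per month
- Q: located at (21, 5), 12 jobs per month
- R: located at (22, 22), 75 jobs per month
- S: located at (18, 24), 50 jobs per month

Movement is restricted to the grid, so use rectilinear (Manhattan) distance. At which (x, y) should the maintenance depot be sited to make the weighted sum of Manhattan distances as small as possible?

Manhattan distance separates: Σwᵢ(|x−xᵢ|+|y−yᵢ|) = Σwᵢ|x−xᵢ| + Σwᵢ|y−yᵢ|, so x and y are optimised independently as 1-D weighted medians.
Total weight W = 217; half = 108.5.
x-coordinate, sorted with cumulative weight:
  x=15 (P, w=80) cum 80
  x=18 (S, w=50) cum 130  ← median
  x=21 (Q, w=12) cum 142
  x=22 (R, w=75) cum 217
⇒ x* = 18
y-coordinate, sorted with cumulative weight:
  y=5 (Q, w=12) cum 12
  y=17 (P, w=80) cum 92
  y=22 (R, w=75) cum 167  ← median
  y=24 (S, w=50) cum 217
⇒ y* = 22

(18, 22)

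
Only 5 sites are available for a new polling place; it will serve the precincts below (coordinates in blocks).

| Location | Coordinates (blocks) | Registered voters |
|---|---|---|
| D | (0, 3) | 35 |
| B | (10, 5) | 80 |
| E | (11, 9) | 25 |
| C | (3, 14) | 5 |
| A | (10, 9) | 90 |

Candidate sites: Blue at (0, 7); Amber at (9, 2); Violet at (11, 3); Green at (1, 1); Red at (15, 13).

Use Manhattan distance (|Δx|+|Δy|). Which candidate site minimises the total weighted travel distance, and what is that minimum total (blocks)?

Violet, total 1500 blocks

Total weighted distance at each candidate:
  Blue (0, 7): total = 2555
  Amber (9, 2): total = 1705
  Violet (11, 3): total = 1500
  Green (1, 1): total = 3200
  Red (15, 13): total = 2990
Minimum is at Violet with total 1500 blocks.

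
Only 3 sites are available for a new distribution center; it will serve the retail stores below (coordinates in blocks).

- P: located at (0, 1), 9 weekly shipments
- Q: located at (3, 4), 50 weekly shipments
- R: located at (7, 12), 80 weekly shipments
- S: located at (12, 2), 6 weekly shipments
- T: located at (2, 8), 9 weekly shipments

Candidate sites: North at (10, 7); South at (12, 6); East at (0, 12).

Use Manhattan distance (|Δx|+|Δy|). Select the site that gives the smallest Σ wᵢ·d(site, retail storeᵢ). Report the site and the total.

Total weighted distance at each candidate:
  North (10, 7): total = 1407
  South (12, 6): total = 1715
  East (0, 12): total = 1395
Minimum is at East with total 1395 blocks.

East, total 1395 blocks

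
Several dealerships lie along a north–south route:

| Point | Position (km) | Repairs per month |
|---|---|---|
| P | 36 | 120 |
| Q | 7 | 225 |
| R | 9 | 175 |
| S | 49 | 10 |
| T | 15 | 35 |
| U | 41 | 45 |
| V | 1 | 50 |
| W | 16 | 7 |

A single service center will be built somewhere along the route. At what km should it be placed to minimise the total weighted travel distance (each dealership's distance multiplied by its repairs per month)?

For a sum of weighted absolute distances on a line, the optimum is the weighted median (not the mean). Total weight W = 667; half-weight = 333.5.
Sort by position and accumulate weight:
  km 1 (V, w=50) → cum 50
  km 7 (Q, w=225) → cum 275
  km 9 (R, w=175) → cum 450  ≥ 333.5 → median here
  km 15 (T, w=35) → cum 485
  km 16 (W, w=7) → cum 492
  km 36 (P, w=120) → cum 612
  km 41 (U, w=45) → cum 657
  km 49 (S, w=10) → cum 667
Optimal location: km 9.

x = 9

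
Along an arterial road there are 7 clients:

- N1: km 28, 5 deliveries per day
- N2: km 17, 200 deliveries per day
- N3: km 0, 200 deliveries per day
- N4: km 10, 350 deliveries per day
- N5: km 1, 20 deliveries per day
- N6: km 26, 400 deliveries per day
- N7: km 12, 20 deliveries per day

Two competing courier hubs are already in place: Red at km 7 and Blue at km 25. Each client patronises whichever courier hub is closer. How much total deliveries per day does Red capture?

The indifferent point is the midpoint (7+25)/2 = 16; clients left of it (closer to Red at 7) go to Red, those right go to Blue.
  N3 at 0 (w=200) → Red
  N5 at 1 (w=20) → Red
  N4 at 10 (w=350) → Red
  N7 at 12 (w=20) → Red
  N2 at 17 (w=200) → Blue
  N6 at 26 (w=400) → Blue
  N1 at 28 (w=5) → Blue
Red captures 590; Blue captures 605.

590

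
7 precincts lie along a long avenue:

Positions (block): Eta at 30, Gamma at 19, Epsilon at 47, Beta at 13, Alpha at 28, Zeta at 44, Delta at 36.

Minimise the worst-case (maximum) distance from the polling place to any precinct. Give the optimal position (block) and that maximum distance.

The 1-center on a line is the midpoint of the two extreme points: leftmost at 13, rightmost at 47.
Optimal location = (13 + 47)/2 = 30; maximum distance = (47 − 13)/2 = 17.

location 30, max distance 17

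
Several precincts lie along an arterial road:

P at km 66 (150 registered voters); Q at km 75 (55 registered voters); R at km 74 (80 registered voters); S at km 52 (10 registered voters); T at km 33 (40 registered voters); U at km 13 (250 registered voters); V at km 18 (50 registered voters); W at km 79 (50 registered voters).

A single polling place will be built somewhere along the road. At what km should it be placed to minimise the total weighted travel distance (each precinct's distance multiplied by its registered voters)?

For a sum of weighted absolute distances on a line, the optimum is the weighted median (not the mean). Total weight W = 685; half-weight = 342.5.
Sort by position and accumulate weight:
  km 13 (U, w=250) → cum 250
  km 18 (V, w=50) → cum 300
  km 33 (T, w=40) → cum 340
  km 52 (S, w=10) → cum 350  ≥ 342.5 → median here
  km 66 (P, w=150) → cum 500
  km 74 (R, w=80) → cum 580
  km 75 (Q, w=55) → cum 635
  km 79 (W, w=50) → cum 685
Optimal location: km 52.

x = 52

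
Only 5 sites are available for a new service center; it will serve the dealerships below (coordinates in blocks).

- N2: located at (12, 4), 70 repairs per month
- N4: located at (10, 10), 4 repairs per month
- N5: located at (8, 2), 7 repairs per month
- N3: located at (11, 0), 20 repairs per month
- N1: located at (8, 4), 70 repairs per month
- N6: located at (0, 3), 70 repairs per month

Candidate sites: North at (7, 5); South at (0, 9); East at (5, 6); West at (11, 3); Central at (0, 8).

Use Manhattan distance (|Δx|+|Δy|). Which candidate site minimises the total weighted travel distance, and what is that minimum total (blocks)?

Total weighted distance at each candidate:
  North (7, 5): total = 1430
  South (0, 9): total = 3069
  East (5, 6): total = 1865
  West (11, 3): total = 1310
  Central (0, 8): total = 2836
Minimum is at West with total 1310 blocks.

West, total 1310 blocks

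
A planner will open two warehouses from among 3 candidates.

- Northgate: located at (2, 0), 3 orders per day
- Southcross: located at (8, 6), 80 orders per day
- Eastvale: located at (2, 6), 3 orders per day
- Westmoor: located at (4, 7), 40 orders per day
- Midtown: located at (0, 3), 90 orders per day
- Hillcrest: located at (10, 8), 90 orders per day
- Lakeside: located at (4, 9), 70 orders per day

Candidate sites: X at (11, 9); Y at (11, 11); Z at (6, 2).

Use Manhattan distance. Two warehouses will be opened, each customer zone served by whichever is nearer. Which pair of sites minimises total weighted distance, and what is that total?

{X, Z}, total 2102

Evaluate every pair (each demand assigned to the nearer of the two):
  {X, Z}: total = 2102
  {Y, Z}: total = 2422
  {X, Y}: total = 3130
Best pair: {X, Z} with total 2102.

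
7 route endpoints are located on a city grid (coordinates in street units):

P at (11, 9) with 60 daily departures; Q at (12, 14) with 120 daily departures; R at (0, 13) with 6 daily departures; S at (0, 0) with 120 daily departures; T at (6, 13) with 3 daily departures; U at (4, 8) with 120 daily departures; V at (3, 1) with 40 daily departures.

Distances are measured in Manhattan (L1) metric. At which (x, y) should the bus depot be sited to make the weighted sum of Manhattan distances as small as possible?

(4, 8)

Manhattan distance separates: Σwᵢ(|x−xᵢ|+|y−yᵢ|) = Σwᵢ|x−xᵢ| + Σwᵢ|y−yᵢ|, so x and y are optimised independently as 1-D weighted medians.
Total weight W = 469; half = 234.5.
x-coordinate, sorted with cumulative weight:
  x=0 (R, w=6) cum 6
  x=0 (S, w=120) cum 126
  x=3 (V, w=40) cum 166
  x=4 (U, w=120) cum 286  ← median
  x=6 (T, w=3) cum 289
  x=11 (P, w=60) cum 349
  x=12 (Q, w=120) cum 469
⇒ x* = 4
y-coordinate, sorted with cumulative weight:
  y=0 (S, w=120) cum 120
  y=1 (V, w=40) cum 160
  y=8 (U, w=120) cum 280  ← median
  y=9 (P, w=60) cum 340
  y=13 (R, w=6) cum 346
  y=13 (T, w=3) cum 349
  y=14 (Q, w=120) cum 469
⇒ y* = 8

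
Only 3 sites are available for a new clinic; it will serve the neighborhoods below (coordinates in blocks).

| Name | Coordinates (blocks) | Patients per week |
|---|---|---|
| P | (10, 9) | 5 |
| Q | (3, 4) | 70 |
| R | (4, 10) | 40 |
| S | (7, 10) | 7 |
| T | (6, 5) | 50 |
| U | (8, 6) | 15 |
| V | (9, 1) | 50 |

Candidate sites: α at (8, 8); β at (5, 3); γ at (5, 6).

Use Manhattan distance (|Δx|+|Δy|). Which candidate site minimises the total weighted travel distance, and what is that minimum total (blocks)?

Total weighted distance at each candidate:
  α (8, 8): total = 1586
  β (5, 3): total = 1188
  γ (5, 6): total = 1157
Minimum is at γ with total 1157 blocks.

γ, total 1157 blocks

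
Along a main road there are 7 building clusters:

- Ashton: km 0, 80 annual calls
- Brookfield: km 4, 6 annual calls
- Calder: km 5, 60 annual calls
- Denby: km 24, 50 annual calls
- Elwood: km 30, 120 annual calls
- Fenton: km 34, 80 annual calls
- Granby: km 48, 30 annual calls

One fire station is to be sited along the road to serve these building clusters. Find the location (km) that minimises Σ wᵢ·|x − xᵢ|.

x = 30

For a sum of weighted absolute distances on a line, the optimum is the weighted median (not the mean). Total weight W = 426; half-weight = 213.
Sort by position and accumulate weight:
  km 0 (Ashton, w=80) → cum 80
  km 4 (Brookfield, w=6) → cum 86
  km 5 (Calder, w=60) → cum 146
  km 24 (Denby, w=50) → cum 196
  km 30 (Elwood, w=120) → cum 316  ≥ 213 → median here
  km 34 (Fenton, w=80) → cum 396
  km 48 (Granby, w=30) → cum 426
Optimal location: km 30.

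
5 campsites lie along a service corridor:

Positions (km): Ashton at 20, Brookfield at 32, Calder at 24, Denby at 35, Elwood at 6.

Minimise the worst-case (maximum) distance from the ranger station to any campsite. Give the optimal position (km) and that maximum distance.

The 1-center on a line is the midpoint of the two extreme points: leftmost at 6, rightmost at 35.
Optimal location = (6 + 35)/2 = 20.5; maximum distance = (35 − 6)/2 = 14.5.

location 20.5, max distance 14.5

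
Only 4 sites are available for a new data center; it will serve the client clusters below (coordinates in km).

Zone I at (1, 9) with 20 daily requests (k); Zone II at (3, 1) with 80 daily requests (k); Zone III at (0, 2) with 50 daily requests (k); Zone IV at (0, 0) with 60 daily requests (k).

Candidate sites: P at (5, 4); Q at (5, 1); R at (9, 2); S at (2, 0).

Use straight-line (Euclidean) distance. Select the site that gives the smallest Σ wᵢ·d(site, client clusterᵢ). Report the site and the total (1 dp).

S, total 555.7 km

Total weighted distance at each candidate:
  P (5, 4): total = 1070.0
  Q (5, 1): total = 899.8
  R (9, 2): total = 1702.4
  S (2, 0): total = 555.7
Minimum is at S with total 555.7 km.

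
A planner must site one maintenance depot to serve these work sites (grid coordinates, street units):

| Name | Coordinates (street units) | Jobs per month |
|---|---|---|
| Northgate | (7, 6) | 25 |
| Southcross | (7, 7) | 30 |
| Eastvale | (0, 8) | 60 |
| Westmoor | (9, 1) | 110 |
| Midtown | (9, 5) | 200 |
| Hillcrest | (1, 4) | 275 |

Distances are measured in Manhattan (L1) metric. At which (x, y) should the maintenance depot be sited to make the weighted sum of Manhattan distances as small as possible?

Manhattan distance separates: Σwᵢ(|x−xᵢ|+|y−yᵢ|) = Σwᵢ|x−xᵢ| + Σwᵢ|y−yᵢ|, so x and y are optimised independently as 1-D weighted medians.
Total weight W = 700; half = 350.
x-coordinate, sorted with cumulative weight:
  x=0 (Eastvale, w=60) cum 60
  x=1 (Hillcrest, w=275) cum 335
  x=7 (Northgate, w=25) cum 360  ← median
  x=7 (Southcross, w=30) cum 390
  x=9 (Westmoor, w=110) cum 500
  x=9 (Midtown, w=200) cum 700
⇒ x* = 7
y-coordinate, sorted with cumulative weight:
  y=1 (Westmoor, w=110) cum 110
  y=4 (Hillcrest, w=275) cum 385  ← median
  y=5 (Midtown, w=200) cum 585
  y=6 (Northgate, w=25) cum 610
  y=7 (Southcross, w=30) cum 640
  y=8 (Eastvale, w=60) cum 700
⇒ y* = 4

(7, 4)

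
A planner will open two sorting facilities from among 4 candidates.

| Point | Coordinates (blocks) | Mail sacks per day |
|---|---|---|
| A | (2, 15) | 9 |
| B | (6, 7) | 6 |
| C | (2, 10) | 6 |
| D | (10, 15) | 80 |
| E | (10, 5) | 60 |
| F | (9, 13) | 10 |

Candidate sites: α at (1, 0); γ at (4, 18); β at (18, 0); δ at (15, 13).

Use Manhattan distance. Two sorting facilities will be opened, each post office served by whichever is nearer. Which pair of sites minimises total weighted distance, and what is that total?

Evaluate every pair (each demand assigned to the nearer of the two):
  {γ, δ}: total = 1583
  {α, δ}: total = 1673
  {β, δ}: total = 1721
  {γ, β}: total = 1783
  {α, γ}: total = 1837
  {α, β}: total = 3112
Best pair: {γ, δ} with total 1583.

{γ, δ}, total 1583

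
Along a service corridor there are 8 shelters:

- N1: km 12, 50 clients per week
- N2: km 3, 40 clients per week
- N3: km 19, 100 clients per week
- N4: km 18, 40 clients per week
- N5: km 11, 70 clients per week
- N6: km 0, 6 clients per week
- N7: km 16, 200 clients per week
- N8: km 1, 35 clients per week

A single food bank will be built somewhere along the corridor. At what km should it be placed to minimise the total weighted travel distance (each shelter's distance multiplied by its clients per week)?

x = 16

For a sum of weighted absolute distances on a line, the optimum is the weighted median (not the mean). Total weight W = 541; half-weight = 270.5.
Sort by position and accumulate weight:
  km 0 (N6, w=6) → cum 6
  km 1 (N8, w=35) → cum 41
  km 3 (N2, w=40) → cum 81
  km 11 (N5, w=70) → cum 151
  km 12 (N1, w=50) → cum 201
  km 16 (N7, w=200) → cum 401  ≥ 270.5 → median here
  km 18 (N4, w=40) → cum 441
  km 19 (N3, w=100) → cum 541
Optimal location: km 16.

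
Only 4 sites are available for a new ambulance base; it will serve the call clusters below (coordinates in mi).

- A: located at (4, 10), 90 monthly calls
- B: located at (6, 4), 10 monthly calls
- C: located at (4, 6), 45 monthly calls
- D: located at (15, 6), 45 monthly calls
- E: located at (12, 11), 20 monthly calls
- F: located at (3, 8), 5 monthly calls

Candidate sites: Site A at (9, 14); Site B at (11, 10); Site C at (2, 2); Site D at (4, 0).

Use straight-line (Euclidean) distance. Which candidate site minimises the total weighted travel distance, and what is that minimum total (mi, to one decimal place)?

Total weighted distance at each candidate:
  Site A (9, 14): total = 1682.5
  Site B (11, 10): total = 1395.0
  Site C (2, 2): total = 1899.7
  Site D (4, 0): total = 2090.9
Minimum is at Site B with total 1395.0 mi.

Site B, total 1395.0 mi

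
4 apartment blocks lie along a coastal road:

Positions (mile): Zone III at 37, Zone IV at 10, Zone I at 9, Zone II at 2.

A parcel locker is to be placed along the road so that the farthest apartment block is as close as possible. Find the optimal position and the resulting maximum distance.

location 19.5, max distance 17.5

The 1-center on a line is the midpoint of the two extreme points: leftmost at 2, rightmost at 37.
Optimal location = (2 + 37)/2 = 19.5; maximum distance = (37 − 2)/2 = 17.5.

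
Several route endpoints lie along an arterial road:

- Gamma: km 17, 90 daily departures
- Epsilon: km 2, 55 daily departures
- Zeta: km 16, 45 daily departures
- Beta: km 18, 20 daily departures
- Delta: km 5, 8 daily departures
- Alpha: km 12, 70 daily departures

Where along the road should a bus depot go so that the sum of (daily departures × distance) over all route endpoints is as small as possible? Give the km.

For a sum of weighted absolute distances on a line, the optimum is the weighted median (not the mean). Total weight W = 288; half-weight = 144.
Sort by position and accumulate weight:
  km 2 (Epsilon, w=55) → cum 55
  km 5 (Delta, w=8) → cum 63
  km 12 (Alpha, w=70) → cum 133
  km 16 (Zeta, w=45) → cum 178  ≥ 144 → median here
  km 17 (Gamma, w=90) → cum 268
  km 18 (Beta, w=20) → cum 288
Optimal location: km 16.

x = 16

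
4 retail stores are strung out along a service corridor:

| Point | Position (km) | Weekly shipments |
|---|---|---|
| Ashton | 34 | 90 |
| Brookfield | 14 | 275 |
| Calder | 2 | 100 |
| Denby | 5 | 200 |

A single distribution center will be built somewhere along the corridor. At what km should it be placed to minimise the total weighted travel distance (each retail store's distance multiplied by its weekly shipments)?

For a sum of weighted absolute distances on a line, the optimum is the weighted median (not the mean). Total weight W = 665; half-weight = 332.5.
Sort by position and accumulate weight:
  km 2 (Calder, w=100) → cum 100
  km 5 (Denby, w=200) → cum 300
  km 14 (Brookfield, w=275) → cum 575  ≥ 332.5 → median here
  km 34 (Ashton, w=90) → cum 665
Optimal location: km 14.

x = 14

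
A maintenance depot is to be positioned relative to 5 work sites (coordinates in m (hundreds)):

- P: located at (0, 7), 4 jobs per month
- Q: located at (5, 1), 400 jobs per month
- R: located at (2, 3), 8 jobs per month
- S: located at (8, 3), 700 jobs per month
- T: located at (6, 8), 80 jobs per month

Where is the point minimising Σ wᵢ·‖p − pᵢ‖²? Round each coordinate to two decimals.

(6.79, 2.68)

The minimiser of Σwᵢ‖p−pᵢ‖² is the weighted centroid p* = (Σwᵢpᵢ)/(Σwᵢ).
Σwᵢ = 1192.
Σwᵢxᵢ = 4·0 + 400·5 + 8·2 + 700·8 + 80·6 = 8096.
Σwᵢyᵢ = 4·7 + 400·1 + 8·3 + 700·3 + 80·8 = 3192.
x* = 8096/1192 = 6.79, y* = 3192/1192 = 2.68.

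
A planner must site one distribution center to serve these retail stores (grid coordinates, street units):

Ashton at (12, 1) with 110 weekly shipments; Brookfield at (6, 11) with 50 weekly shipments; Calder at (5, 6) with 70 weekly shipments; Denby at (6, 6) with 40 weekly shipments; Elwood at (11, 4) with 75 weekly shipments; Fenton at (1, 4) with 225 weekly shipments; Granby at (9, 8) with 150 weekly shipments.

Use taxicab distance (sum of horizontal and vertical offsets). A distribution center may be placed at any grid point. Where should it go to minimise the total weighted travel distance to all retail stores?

Manhattan distance separates: Σwᵢ(|x−xᵢ|+|y−yᵢ|) = Σwᵢ|x−xᵢ| + Σwᵢ|y−yᵢ|, so x and y are optimised independently as 1-D weighted medians.
Total weight W = 720; half = 360.
x-coordinate, sorted with cumulative weight:
  x=1 (Fenton, w=225) cum 225
  x=5 (Calder, w=70) cum 295
  x=6 (Brookfield, w=50) cum 345
  x=6 (Denby, w=40) cum 385  ← median
  x=9 (Granby, w=150) cum 535
  x=11 (Elwood, w=75) cum 610
  x=12 (Ashton, w=110) cum 720
⇒ x* = 6
y-coordinate, sorted with cumulative weight:
  y=1 (Ashton, w=110) cum 110
  y=4 (Elwood, w=75) cum 185
  y=4 (Fenton, w=225) cum 410  ← median
  y=6 (Calder, w=70) cum 480
  y=6 (Denby, w=40) cum 520
  y=8 (Granby, w=150) cum 670
  y=11 (Brookfield, w=50) cum 720
⇒ y* = 4

(6, 4)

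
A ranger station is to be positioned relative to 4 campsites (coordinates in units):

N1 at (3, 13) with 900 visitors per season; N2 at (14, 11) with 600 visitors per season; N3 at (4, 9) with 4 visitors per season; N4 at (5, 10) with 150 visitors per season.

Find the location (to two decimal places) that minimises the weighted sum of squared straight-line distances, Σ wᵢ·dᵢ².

The minimiser of Σwᵢ‖p−pᵢ‖² is the weighted centroid p* = (Σwᵢpᵢ)/(Σwᵢ).
Σwᵢ = 1654.
Σwᵢxᵢ = 900·3 + 600·14 + 4·4 + 150·5 = 11866.
Σwᵢyᵢ = 900·13 + 600·11 + 4·9 + 150·10 = 19836.
x* = 11866/1654 = 7.17, y* = 19836/1654 = 11.99.

(7.17, 11.99)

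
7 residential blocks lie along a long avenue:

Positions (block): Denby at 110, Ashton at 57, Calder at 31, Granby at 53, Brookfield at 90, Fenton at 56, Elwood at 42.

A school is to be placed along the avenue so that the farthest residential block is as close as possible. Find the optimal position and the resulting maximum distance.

location 70.5, max distance 39.5

The 1-center on a line is the midpoint of the two extreme points: leftmost at 31, rightmost at 110.
Optimal location = (31 + 110)/2 = 70.5; maximum distance = (110 − 31)/2 = 39.5.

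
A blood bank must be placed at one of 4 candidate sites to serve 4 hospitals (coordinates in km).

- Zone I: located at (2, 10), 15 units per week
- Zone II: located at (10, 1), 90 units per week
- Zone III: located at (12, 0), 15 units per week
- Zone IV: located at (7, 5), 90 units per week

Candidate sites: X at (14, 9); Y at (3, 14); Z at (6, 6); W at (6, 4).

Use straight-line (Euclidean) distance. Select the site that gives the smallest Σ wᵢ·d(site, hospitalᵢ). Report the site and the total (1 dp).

W, total 793.6 km

Total weighted distance at each candidate:
  X (14, 9): total = 1849.5
  Y (3, 14): total = 2526.7
  Z (6, 6): total = 915.7
  W (6, 4): total = 793.6
Minimum is at W with total 793.6 km.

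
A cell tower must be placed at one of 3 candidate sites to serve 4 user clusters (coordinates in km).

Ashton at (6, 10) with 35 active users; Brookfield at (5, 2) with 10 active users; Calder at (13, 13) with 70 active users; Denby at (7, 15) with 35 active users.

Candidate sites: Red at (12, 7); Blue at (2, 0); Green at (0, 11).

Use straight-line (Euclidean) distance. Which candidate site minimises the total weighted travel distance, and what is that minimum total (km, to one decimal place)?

Total weighted distance at each candidate:
  Red (12, 7): total = 1076.8
  Blue (2, 0): total = 2158.5
  Green (0, 11): total = 1518.7
Minimum is at Red with total 1076.8 km.

Red, total 1076.8 km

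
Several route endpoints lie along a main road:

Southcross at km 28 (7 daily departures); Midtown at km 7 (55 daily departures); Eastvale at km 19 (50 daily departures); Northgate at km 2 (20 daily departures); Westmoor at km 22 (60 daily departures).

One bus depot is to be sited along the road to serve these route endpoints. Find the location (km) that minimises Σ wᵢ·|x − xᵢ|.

x = 19

For a sum of weighted absolute distances on a line, the optimum is the weighted median (not the mean). Total weight W = 192; half-weight = 96.
Sort by position and accumulate weight:
  km 2 (Northgate, w=20) → cum 20
  km 7 (Midtown, w=55) → cum 75
  km 19 (Eastvale, w=50) → cum 125  ≥ 96 → median here
  km 22 (Westmoor, w=60) → cum 185
  km 28 (Southcross, w=7) → cum 192
Optimal location: km 19.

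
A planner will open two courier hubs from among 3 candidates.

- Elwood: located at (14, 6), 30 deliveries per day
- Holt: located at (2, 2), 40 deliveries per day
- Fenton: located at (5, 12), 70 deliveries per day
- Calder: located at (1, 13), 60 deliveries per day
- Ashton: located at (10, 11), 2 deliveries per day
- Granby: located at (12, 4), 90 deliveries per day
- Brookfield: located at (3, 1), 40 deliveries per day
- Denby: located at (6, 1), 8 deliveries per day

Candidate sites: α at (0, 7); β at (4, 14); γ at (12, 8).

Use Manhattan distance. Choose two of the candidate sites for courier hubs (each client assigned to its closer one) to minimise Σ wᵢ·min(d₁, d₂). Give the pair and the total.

Evaluate every pair (each demand assigned to the nearer of the two):
  {β, γ}: total = 2164
  {α, γ}: total = 2346
  {α, β}: total = 3004
Best pair: {β, γ} with total 2164.

{β, γ}, total 2164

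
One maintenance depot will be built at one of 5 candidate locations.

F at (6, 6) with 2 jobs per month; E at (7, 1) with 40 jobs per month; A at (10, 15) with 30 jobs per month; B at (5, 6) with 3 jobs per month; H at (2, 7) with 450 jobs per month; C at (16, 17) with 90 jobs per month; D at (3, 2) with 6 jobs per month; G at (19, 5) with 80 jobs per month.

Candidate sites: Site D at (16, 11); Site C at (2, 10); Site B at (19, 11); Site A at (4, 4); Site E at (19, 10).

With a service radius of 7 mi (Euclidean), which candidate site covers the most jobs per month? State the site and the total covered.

Site A, covering 501

Coverage radius r = 7 mi; a point is covered iff (Δx)²+(Δy)² ≤ 7² = 49.
  Site D (16, 11): covers {C, G} → 170
  Site C (2, 10): covers {F, B, H} → 455
  Site B (19, 11): covers {C, G} → 170
  Site A (4, 4): covers {F, E, B, H, D} → 501
  Site E (19, 10): covers {G} → 80
Maximum coverage at Site A: 501 jobs per month.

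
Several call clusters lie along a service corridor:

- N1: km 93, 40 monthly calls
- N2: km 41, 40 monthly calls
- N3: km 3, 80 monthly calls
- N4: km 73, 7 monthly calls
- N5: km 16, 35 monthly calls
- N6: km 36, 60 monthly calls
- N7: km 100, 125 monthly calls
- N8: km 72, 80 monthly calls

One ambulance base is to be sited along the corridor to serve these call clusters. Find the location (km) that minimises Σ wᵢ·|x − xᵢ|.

For a sum of weighted absolute distances on a line, the optimum is the weighted median (not the mean). Total weight W = 467; half-weight = 233.5.
Sort by position and accumulate weight:
  km 3 (N3, w=80) → cum 80
  km 16 (N5, w=35) → cum 115
  km 36 (N6, w=60) → cum 175
  km 41 (N2, w=40) → cum 215
  km 72 (N8, w=80) → cum 295  ≥ 233.5 → median here
  km 73 (N4, w=7) → cum 302
  km 93 (N1, w=40) → cum 342
  km 100 (N7, w=125) → cum 467
Optimal location: km 72.

x = 72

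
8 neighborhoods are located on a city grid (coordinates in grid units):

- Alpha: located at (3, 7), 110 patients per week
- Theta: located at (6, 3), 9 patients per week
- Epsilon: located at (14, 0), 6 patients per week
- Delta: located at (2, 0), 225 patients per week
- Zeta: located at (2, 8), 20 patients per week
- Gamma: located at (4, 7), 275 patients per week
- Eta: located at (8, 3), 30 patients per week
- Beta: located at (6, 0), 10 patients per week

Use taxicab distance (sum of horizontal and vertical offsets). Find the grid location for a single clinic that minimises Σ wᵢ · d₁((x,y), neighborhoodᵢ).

Manhattan distance separates: Σwᵢ(|x−xᵢ|+|y−yᵢ|) = Σwᵢ|x−xᵢ| + Σwᵢ|y−yᵢ|, so x and y are optimised independently as 1-D weighted medians.
Total weight W = 685; half = 342.5.
x-coordinate, sorted with cumulative weight:
  x=2 (Delta, w=225) cum 225
  x=2 (Zeta, w=20) cum 245
  x=3 (Alpha, w=110) cum 355  ← median
  x=4 (Gamma, w=275) cum 630
  x=6 (Theta, w=9) cum 639
  x=6 (Beta, w=10) cum 649
  x=8 (Eta, w=30) cum 679
  x=14 (Epsilon, w=6) cum 685
⇒ x* = 3
y-coordinate, sorted with cumulative weight:
  y=0 (Epsilon, w=6) cum 6
  y=0 (Delta, w=225) cum 231
  y=0 (Beta, w=10) cum 241
  y=3 (Theta, w=9) cum 250
  y=3 (Eta, w=30) cum 280
  y=7 (Alpha, w=110) cum 390  ← median
  y=7 (Gamma, w=275) cum 665
  y=8 (Zeta, w=20) cum 685
⇒ y* = 7

(3, 7)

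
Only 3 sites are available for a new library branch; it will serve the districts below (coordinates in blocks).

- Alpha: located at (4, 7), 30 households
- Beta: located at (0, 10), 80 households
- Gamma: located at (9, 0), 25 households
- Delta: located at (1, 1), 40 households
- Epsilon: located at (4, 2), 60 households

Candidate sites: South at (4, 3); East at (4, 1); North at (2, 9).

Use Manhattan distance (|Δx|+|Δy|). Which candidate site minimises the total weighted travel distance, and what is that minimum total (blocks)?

South, total 1460 blocks

Total weighted distance at each candidate:
  South (4, 3): total = 1460
  East (4, 1): total = 1550
  North (2, 9): total = 1660
Minimum is at South with total 1460 blocks.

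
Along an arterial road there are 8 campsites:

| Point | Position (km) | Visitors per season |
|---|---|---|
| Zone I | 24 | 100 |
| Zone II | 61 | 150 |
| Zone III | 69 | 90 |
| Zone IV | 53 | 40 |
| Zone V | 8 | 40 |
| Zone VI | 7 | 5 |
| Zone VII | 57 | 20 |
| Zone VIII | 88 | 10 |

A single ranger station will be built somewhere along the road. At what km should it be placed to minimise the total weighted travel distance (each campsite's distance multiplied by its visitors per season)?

x = 61

For a sum of weighted absolute distances on a line, the optimum is the weighted median (not the mean). Total weight W = 455; half-weight = 227.5.
Sort by position and accumulate weight:
  km 7 (Zone VI, w=5) → cum 5
  km 8 (Zone V, w=40) → cum 45
  km 24 (Zone I, w=100) → cum 145
  km 53 (Zone IV, w=40) → cum 185
  km 57 (Zone VII, w=20) → cum 205
  km 61 (Zone II, w=150) → cum 355  ≥ 227.5 → median here
  km 69 (Zone III, w=90) → cum 445
  km 88 (Zone VIII, w=10) → cum 455
Optimal location: km 61.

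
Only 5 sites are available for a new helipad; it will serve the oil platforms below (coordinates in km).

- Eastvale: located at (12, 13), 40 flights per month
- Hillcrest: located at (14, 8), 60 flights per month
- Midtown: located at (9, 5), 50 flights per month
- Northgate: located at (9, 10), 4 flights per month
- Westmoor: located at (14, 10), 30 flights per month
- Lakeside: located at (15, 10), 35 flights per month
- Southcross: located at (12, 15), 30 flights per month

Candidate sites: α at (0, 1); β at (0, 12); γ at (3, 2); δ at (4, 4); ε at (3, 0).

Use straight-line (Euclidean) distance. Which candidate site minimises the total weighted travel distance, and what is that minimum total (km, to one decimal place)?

Total weighted distance at each candidate:
  α (0, 1): total = 3826.0
  β (0, 12): total = 3287.2
  γ (3, 2): total = 3082.9
  δ (4, 4): total = 2610.5
  ε (3, 0): total = 3403.2
Minimum is at δ with total 2610.5 km.

δ, total 2610.5 km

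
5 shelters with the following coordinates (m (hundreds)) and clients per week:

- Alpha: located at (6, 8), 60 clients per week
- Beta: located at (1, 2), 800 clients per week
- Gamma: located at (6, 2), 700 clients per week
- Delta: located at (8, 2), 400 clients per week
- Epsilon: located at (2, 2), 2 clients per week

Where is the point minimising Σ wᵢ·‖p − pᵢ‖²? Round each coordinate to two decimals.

The minimiser of Σwᵢ‖p−pᵢ‖² is the weighted centroid p* = (Σwᵢpᵢ)/(Σwᵢ).
Σwᵢ = 1962.
Σwᵢxᵢ = 60·6 + 800·1 + 700·6 + 400·8 + 2·2 = 8564.
Σwᵢyᵢ = 60·8 + 800·2 + 700·2 + 400·2 + 2·2 = 4284.
x* = 8564/1962 = 4.36, y* = 4284/1962 = 2.18.

(4.36, 2.18)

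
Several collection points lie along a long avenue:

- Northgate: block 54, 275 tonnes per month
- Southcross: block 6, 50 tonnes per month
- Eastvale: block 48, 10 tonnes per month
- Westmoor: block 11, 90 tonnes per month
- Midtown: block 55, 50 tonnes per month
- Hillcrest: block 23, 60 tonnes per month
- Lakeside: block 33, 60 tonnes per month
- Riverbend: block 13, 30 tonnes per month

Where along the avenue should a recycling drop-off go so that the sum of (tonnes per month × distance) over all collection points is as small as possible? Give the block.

x = 54

For a sum of weighted absolute distances on a line, the optimum is the weighted median (not the mean). Total weight W = 625; half-weight = 312.5.
Sort by position and accumulate weight:
  block 6 (Southcross, w=50) → cum 50
  block 11 (Westmoor, w=90) → cum 140
  block 13 (Riverbend, w=30) → cum 170
  block 23 (Hillcrest, w=60) → cum 230
  block 33 (Lakeside, w=60) → cum 290
  block 48 (Eastvale, w=10) → cum 300
  block 54 (Northgate, w=275) → cum 575  ≥ 312.5 → median here
  block 55 (Midtown, w=50) → cum 625
Optimal location: block 54.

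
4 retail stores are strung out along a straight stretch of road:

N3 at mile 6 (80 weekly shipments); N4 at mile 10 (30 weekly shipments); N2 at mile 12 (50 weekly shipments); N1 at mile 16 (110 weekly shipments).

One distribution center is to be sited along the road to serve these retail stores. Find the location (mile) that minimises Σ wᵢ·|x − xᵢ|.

For a sum of weighted absolute distances on a line, the optimum is the weighted median (not the mean). Total weight W = 270; half-weight = 135.
Sort by position and accumulate weight:
  mile 6 (N3, w=80) → cum 80
  mile 10 (N4, w=30) → cum 110
  mile 12 (N2, w=50) → cum 160  ≥ 135 → median here
  mile 16 (N1, w=110) → cum 270
Optimal location: mile 12.

x = 12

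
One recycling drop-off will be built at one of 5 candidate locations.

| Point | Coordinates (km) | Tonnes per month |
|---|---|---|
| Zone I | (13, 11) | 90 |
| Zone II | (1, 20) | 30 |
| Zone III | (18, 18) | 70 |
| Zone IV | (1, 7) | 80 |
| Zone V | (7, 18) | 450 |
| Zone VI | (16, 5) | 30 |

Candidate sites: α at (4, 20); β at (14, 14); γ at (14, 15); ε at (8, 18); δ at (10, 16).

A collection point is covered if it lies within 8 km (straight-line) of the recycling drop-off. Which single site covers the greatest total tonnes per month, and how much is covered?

γ, covering 610

Coverage radius r = 8 km; a point is covered iff (Δx)²+(Δy)² ≤ 8² = 64.
  α (4, 20): covers {Zone II, Zone V} → 480
  β (14, 14): covers {Zone I, Zone III} → 160
  γ (14, 15): covers {Zone I, Zone III, Zone V} → 610
  ε (8, 18): covers {Zone II, Zone V} → 480
  δ (10, 16): covers {Zone I, Zone V} → 540
Maximum coverage at γ: 610 tonnes per month.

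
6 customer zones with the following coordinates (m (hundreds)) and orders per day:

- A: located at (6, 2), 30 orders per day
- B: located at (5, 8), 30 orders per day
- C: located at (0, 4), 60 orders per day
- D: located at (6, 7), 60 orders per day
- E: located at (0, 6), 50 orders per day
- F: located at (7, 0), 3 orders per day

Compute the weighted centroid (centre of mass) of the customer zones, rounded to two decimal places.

The minimiser of Σwᵢ‖p−pᵢ‖² is the weighted centroid p* = (Σwᵢpᵢ)/(Σwᵢ).
Σwᵢ = 233.
Σwᵢxᵢ = 30·6 + 30·5 + 60·0 + 60·6 + 50·0 + 3·7 = 711.
Σwᵢyᵢ = 30·2 + 30·8 + 60·4 + 60·7 + 50·6 + 3·0 = 1260.
x* = 711/233 = 3.05, y* = 1260/233 = 5.41.

(3.05, 5.41)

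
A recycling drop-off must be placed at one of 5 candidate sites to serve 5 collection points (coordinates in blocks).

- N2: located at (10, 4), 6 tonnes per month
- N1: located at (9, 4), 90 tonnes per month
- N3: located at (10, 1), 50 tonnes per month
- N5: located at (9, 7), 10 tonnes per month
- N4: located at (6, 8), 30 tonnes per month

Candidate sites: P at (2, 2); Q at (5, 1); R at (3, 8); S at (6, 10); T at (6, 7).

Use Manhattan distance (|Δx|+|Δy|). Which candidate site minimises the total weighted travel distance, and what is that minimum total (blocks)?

Total weighted distance at each candidate:
  P (2, 2): total = 1740
  Q (5, 1): total = 1268
  R (3, 8): total = 1826
  S (6, 10): total = 1640
  T (6, 7): total = 1142
Minimum is at T with total 1142 blocks.

T, total 1142 blocks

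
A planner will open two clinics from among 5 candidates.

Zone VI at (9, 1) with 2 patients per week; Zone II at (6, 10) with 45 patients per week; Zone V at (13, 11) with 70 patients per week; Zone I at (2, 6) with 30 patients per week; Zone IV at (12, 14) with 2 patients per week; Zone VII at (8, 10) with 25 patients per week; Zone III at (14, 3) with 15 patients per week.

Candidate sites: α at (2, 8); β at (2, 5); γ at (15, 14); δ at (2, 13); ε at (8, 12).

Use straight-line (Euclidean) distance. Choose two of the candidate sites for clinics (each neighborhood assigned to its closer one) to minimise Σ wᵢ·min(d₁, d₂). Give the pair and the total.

{β, ε}, total 751.5

Evaluate every pair (each demand assigned to the nearer of the two):
  {β, ε}: total = 751.5
  {α, ε}: total = 785.2
  {α, γ}: total = 863.2
  {γ, ε}: total = 874.6
  {δ, ε}: total = 937.5
  {β, γ}: total = 953.6
  {γ, δ}: total = 1054.6
  {α, β}: total = 1409.4
  {β, δ}: total = 1424.0
  {α, δ}: total = 1436.9
Best pair: {β, ε} with total 751.5.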